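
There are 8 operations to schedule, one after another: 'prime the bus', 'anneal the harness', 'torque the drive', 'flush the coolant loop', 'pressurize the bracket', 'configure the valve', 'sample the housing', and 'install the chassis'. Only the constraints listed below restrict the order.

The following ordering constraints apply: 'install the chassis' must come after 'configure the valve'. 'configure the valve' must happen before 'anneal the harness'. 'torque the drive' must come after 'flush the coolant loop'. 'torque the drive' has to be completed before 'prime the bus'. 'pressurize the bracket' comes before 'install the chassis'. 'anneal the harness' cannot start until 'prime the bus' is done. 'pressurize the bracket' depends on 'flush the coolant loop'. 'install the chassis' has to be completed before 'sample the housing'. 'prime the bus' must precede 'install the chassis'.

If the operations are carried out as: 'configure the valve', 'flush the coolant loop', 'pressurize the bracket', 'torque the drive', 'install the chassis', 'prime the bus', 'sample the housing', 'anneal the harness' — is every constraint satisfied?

In the proposed order, 'install the chassis' appears before 'prime the bus'.
Since 'prime the bus' is required before 'install the chassis', the ordering is invalid.

No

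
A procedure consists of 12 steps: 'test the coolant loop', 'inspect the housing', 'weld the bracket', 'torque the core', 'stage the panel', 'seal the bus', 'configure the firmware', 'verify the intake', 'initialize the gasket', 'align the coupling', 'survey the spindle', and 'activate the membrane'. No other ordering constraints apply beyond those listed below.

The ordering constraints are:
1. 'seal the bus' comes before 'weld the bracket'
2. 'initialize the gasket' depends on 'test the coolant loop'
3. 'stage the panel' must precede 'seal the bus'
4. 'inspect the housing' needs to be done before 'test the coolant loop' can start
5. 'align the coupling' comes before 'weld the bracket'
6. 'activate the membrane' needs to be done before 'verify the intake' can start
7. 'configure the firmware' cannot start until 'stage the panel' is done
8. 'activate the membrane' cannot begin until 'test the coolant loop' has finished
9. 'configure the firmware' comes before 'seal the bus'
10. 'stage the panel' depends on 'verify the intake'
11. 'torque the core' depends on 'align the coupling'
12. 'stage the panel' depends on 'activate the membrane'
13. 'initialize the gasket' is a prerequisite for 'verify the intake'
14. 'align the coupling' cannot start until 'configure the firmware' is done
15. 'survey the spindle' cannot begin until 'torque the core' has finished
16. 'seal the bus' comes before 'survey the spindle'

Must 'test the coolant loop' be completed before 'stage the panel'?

Chaining the stated constraints: 'test the coolant loop' → 'activate the membrane' → 'stage the panel'.
That forces 'test the coolant loop' before 'stage the panel' in every valid schedule.

Yes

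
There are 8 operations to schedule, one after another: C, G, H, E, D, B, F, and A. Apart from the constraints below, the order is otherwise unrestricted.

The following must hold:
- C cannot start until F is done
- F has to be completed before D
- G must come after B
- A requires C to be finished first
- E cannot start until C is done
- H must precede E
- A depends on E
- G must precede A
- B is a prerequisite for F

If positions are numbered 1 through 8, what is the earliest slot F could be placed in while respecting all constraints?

2

The only operation forced before F (directly or transitively) is B.
So at minimum 1 operation comes before F, putting F no earlier than position 2. That position is achievable by scheduling exactly that predecessor first.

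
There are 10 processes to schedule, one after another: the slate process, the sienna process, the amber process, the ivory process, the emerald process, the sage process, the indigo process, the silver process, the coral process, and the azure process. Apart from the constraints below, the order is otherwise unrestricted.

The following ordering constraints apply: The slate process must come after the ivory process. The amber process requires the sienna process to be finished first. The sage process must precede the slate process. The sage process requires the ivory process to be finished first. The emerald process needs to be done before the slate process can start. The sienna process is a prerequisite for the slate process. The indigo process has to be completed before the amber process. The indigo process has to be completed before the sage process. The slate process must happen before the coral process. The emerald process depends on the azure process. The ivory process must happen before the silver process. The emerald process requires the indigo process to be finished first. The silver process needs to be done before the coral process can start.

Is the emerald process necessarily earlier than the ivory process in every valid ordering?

No

Nothing in the constraints links the emerald process and the ivory process; they are unordered relative to each other.
A valid ordering placing the ivory process before the emerald process exists, so the answer is no.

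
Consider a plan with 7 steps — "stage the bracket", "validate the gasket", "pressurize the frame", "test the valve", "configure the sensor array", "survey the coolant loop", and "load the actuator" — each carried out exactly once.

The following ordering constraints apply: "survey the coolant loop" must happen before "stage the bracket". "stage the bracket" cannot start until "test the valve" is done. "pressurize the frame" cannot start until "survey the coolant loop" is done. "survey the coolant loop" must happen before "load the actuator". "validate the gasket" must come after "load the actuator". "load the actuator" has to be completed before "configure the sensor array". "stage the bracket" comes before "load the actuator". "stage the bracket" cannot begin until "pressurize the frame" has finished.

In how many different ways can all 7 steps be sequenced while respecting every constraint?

6

The steps with no prerequisites are "test the valve", "survey the coolant loop"; any of them can be placed first.
Enumerating by repeatedly choosing an available step (one whose prerequisites are all placed) gives 6 distinct complete orderings.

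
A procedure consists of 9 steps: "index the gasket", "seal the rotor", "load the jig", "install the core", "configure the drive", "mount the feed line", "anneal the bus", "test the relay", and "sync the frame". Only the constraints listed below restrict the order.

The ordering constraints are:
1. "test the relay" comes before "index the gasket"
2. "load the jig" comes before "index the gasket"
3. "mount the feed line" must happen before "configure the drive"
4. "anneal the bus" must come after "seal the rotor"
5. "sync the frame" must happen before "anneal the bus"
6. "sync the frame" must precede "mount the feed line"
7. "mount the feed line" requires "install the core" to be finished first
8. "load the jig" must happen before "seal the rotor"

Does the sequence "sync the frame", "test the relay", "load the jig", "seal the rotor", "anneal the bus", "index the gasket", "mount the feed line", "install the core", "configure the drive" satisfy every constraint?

In the proposed order, "mount the feed line" appears before "install the core".
But one of the constraints requires "install the core" before "mount the feed line", so this ordering violates it.

No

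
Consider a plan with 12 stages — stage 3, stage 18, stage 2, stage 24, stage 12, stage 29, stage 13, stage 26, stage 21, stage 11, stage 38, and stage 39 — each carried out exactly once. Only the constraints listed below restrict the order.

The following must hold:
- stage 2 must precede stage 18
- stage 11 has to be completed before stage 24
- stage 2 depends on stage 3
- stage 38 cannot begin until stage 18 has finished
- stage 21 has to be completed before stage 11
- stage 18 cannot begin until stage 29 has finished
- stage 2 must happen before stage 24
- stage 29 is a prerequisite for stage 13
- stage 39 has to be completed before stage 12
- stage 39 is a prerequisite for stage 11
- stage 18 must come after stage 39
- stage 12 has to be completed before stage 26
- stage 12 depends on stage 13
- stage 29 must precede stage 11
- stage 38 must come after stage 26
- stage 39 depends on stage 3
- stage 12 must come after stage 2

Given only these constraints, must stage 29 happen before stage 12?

Following the dependencies: stage 29 → stage 13 → stage 12.
So stage 29 must precede stage 12 in any valid ordering.

Yes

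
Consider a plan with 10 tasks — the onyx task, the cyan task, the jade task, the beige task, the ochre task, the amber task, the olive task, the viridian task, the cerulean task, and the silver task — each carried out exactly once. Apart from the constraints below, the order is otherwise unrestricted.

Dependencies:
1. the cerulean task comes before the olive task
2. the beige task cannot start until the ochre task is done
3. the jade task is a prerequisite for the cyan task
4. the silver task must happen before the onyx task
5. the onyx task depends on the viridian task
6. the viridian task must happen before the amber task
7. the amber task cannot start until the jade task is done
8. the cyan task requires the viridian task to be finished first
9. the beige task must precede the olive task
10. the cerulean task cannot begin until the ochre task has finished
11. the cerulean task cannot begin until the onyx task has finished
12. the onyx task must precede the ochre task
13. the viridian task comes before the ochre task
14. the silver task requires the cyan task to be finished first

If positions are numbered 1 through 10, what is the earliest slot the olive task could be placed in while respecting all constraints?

9

Working backwards through the constraints from the olive task, its full set of required predecessors is the onyx task, the cyan task, the jade task, the beige task, the ochre task, the viridian task, the cerulean task, the silver task — 8 of them.
So at minimum 8 tasks come before the olive task, putting the olive task no earlier than position 9. That position is achievable by scheduling exactly those predecessors first.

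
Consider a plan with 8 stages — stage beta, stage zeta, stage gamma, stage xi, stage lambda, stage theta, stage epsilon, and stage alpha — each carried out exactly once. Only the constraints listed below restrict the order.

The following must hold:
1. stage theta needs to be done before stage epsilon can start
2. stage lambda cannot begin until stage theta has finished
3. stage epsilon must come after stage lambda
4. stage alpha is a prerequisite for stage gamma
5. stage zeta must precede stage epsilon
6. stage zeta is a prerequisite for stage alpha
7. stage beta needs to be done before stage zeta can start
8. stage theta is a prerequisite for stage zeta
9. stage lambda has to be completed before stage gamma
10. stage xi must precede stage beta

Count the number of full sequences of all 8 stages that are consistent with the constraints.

33

The stages with no prerequisites are stage xi, stage theta; any of them can be placed first.
Enumerating by repeatedly choosing an available stage (one whose prerequisites are all placed) gives 33 distinct complete orderings.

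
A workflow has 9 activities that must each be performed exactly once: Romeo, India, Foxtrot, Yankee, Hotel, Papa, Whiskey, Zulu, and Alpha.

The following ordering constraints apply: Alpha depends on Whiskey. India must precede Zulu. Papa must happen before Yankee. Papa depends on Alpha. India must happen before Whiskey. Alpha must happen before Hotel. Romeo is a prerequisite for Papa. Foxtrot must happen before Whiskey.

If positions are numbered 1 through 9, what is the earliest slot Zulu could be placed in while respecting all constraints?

Working backwards through the constraints from Zulu, its only required predecessor is India.
With 1 mandatory predecessor, the earliest Zulu can sit is position 1+1 = 2, and placing just that one first achieves it.

2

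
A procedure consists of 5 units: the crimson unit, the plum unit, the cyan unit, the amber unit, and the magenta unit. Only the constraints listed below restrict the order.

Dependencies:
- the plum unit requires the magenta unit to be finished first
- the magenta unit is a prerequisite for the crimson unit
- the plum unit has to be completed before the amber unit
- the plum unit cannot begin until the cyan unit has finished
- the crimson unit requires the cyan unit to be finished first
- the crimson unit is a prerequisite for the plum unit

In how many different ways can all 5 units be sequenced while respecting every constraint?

2

The units with no prerequisites are the cyan unit, the magenta unit; any of them can be placed first.
Counting all ways to extend the partial order to a total order gives 2.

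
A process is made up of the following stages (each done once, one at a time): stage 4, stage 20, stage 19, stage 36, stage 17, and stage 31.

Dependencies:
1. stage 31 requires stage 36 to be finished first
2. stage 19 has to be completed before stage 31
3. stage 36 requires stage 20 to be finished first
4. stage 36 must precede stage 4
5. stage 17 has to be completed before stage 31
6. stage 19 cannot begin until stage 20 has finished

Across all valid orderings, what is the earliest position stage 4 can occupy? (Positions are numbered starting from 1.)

Working backwards through the constraints from stage 4, its full set of required predecessors is stage 20, stage 36 — 2 of them.
So at minimum 2 stages come before stage 4, putting stage 4 no earlier than position 3. That position is achievable by scheduling exactly those predecessors first.

3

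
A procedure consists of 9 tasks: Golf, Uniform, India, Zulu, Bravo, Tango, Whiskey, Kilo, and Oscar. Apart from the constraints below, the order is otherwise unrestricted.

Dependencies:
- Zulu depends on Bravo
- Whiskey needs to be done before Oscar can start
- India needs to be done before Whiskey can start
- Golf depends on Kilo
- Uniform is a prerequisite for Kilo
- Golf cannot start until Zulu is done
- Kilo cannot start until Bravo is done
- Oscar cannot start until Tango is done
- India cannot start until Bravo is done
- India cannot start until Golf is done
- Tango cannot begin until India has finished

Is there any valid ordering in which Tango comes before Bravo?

Following Bravo → India → Tango, Bravo must precede Tango in every valid ordering.
Hence Tango can never be scheduled before Bravo.

No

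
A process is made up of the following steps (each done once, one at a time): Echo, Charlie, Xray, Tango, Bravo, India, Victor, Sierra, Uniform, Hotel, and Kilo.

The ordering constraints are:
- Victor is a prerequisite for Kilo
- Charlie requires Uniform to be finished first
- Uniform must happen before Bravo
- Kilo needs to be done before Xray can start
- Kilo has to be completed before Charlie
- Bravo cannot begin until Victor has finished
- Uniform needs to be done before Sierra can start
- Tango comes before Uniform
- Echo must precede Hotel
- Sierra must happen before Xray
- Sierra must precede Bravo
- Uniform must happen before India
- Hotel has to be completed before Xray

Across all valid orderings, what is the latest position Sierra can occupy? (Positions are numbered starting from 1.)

9

Following every chain forward from Sierra, the steps that must come later are Xray, Bravo — 2 of them.
So at least 2 steps follow Sierra, putting Sierra no later than position 9. That position is achievable by scheduling everything else first.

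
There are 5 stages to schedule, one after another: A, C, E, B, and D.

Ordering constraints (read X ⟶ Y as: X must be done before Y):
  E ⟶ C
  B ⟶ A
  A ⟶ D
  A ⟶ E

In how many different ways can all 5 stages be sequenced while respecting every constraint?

3

B is the only stage with nothing required before it, so every ordering starts there.
Systematically extending each partial ordering one stage at a time and counting, there are 3 complete orderings.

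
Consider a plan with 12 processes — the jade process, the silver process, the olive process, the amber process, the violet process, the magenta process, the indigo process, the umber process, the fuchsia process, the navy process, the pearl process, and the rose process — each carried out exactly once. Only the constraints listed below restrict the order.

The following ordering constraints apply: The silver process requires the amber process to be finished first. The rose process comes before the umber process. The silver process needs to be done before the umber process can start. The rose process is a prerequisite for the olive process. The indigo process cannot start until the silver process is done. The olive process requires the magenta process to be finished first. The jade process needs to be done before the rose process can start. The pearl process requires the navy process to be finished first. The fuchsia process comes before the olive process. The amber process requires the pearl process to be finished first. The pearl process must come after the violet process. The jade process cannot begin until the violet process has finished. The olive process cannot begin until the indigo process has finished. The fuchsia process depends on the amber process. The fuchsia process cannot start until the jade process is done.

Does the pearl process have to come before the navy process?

In fact the dependencies run the other way: the navy process → the pearl process.
So the pearl process never precedes the navy process.

No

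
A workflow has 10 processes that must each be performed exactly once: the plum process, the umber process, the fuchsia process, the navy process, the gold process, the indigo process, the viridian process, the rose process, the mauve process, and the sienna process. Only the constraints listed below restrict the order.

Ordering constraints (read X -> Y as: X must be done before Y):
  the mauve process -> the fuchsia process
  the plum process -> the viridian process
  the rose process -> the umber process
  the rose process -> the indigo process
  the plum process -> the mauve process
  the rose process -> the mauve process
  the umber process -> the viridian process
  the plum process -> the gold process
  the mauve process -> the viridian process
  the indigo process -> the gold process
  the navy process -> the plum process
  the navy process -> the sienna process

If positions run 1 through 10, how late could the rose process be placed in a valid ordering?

4

Following every chain forward from the rose process, the processes that must come later are the umber process, the fuchsia process, the gold process, the indigo process, the viridian process, the mauve process — 6 of them.
With 6 mandatory successors out of 10 processes total, the latest slot for the rose process is 10−6 = 4, and it's reachable by doing all non-successors before the rose process.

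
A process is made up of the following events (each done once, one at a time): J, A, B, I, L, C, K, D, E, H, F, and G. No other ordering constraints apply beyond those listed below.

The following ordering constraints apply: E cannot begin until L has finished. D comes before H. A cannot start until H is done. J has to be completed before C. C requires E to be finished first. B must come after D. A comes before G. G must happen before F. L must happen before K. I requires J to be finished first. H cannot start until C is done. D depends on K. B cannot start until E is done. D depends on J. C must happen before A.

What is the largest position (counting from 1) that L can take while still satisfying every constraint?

3

Following every chain forward from L, the events that must come later are A, B, C, K, D, E, H, F, G — 9 of them.
With 9 mandatory successors out of 12 events total, the latest slot for L is 12−9 = 3, and it's reachable by doing all non-successors before L.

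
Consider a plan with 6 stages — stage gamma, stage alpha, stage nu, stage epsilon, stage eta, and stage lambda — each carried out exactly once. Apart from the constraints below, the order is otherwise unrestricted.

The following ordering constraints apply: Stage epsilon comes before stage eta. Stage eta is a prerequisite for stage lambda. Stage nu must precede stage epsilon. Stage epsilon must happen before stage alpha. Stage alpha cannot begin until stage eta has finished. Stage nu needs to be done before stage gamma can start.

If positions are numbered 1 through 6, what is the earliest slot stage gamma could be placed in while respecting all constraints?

2

The only stage forced before stage gamma (directly or transitively) is stage nu.
So at minimum 1 stage comes before stage gamma, putting stage gamma no earlier than position 2. That position is achievable by scheduling exactly that predecessor first.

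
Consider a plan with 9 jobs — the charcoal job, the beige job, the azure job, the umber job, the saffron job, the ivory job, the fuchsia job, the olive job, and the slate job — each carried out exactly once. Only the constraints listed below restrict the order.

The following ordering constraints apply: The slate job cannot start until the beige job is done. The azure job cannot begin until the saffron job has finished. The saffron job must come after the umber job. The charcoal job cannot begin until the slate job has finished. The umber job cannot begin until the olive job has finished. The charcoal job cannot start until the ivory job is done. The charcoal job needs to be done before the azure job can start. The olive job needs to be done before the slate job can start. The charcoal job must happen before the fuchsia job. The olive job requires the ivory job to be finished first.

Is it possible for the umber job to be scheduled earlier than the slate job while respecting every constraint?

Yes

The constraints leave the umber job and the slate job unordered relative to each other; nothing requires the slate job earlier.
So a valid ordering placing the umber job earlier than the slate job exists.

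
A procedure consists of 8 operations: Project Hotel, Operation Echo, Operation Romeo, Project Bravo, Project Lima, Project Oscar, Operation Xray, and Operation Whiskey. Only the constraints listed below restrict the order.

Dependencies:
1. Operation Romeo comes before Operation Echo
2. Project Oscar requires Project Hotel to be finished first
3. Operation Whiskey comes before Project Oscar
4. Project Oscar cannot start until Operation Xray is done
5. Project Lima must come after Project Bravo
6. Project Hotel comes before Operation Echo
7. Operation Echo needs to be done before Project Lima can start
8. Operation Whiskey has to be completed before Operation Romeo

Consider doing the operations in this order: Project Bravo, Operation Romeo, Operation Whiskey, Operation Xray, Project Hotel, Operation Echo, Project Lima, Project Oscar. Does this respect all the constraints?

The sequence places Operation Romeo ahead of Operation Whiskey.
Since Operation Whiskey is required before Operation Romeo, the ordering is invalid.

No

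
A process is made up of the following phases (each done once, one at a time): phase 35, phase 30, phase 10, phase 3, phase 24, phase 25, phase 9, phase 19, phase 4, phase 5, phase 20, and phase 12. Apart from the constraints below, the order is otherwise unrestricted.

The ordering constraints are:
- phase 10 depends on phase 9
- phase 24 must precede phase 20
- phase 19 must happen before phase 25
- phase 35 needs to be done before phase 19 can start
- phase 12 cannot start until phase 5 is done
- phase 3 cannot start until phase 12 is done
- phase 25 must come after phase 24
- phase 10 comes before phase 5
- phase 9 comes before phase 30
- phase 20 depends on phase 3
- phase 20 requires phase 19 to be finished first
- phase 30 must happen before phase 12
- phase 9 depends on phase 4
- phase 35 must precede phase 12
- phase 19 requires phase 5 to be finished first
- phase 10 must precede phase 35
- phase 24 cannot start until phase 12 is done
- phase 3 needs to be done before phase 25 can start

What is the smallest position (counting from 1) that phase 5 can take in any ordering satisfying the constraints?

The phases that are forced before phase 5, directly or transitively, are phase 10, phase 9, phase 4. That's 3 phases.
So at minimum 3 phases come before phase 5, putting phase 5 no earlier than position 4. That position is achievable by scheduling exactly those predecessors first.

4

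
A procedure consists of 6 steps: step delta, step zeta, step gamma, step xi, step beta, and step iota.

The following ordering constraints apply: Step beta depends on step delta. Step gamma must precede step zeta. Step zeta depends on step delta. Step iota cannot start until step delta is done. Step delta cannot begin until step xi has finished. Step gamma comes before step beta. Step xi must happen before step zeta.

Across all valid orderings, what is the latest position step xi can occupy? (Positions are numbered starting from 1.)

2

Following every chain forward from step xi, the steps that must come later are step delta, step zeta, step beta, step iota — 4 of them.
With 4 mandatory successors out of 6 steps total, the latest slot for step xi is 6−4 = 2, and it's reachable by doing all non-successors before step xi.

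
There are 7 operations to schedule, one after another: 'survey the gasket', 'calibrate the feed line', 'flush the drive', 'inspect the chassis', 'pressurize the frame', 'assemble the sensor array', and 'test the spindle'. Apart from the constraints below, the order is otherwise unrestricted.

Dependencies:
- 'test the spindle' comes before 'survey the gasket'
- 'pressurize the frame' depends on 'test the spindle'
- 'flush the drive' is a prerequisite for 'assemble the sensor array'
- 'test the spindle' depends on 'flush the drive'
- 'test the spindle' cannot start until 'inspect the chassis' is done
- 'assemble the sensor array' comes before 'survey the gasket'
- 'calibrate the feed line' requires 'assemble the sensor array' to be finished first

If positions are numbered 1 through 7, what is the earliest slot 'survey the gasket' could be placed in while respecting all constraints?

5

Working backwards through the constraints from 'survey the gasket', its full set of required predecessors is 'flush the drive', 'inspect the chassis', 'assemble the sensor array', 'test the spindle' — 4 of them.
With 4 mandatory predecessors, the earliest 'survey the gasket' can sit is position 4+1 = 5, and placing just those 4 first achieves it.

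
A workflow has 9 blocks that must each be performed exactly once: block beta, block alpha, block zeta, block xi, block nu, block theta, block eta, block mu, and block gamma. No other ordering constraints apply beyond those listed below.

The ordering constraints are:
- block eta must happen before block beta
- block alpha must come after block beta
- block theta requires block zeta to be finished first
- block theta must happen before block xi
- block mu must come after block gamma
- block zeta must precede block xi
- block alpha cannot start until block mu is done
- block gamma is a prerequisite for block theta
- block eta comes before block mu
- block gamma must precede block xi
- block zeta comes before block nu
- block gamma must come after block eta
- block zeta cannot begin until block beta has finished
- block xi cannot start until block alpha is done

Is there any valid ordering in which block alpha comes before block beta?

No

There is a dependency chain block beta → block alpha, so block alpha always comes after block beta.
Hence block alpha can never be scheduled before block beta.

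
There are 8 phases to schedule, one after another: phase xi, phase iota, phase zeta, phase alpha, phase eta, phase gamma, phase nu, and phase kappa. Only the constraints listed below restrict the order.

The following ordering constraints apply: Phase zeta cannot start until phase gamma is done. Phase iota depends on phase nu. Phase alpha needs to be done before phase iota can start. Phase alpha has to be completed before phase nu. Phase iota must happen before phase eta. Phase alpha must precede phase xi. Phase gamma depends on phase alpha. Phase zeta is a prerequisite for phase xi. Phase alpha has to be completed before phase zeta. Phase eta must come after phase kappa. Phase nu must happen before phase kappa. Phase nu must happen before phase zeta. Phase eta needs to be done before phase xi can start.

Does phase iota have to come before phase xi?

Yes

Chaining the stated constraints: phase iota → phase eta → phase xi.
That forces phase iota before phase xi in every valid schedule.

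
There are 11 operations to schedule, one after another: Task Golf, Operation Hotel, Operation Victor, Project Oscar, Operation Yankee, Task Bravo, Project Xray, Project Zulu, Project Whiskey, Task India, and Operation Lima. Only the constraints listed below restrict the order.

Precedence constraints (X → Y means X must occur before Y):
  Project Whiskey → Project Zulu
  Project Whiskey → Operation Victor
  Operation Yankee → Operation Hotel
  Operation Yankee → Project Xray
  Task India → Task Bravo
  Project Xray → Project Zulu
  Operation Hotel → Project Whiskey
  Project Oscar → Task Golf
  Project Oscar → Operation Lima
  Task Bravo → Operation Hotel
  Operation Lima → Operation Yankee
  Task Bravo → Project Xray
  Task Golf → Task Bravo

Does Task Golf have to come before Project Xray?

Following the dependencies: Task Golf → Task Bravo → Project Xray.
Hence Task Golf necessarily comes before Project Xray.

Yes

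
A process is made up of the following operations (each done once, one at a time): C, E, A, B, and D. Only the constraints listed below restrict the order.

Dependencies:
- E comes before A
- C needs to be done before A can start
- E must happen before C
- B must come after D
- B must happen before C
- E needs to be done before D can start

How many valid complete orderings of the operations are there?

Only E has no prerequisites, so it must go first.
Every operation is then forced in turn, so only 1 complete ordering is consistent with the constraints.

1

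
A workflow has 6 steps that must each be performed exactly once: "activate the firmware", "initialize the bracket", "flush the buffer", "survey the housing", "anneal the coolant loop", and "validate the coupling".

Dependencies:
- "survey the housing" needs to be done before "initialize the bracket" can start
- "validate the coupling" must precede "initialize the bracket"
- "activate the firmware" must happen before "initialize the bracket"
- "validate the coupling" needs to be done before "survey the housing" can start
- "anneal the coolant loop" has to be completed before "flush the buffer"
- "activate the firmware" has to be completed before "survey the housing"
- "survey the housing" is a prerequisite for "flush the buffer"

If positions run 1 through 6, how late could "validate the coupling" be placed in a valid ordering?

3

Following every chain forward from "validate the coupling", the steps that must come later are "initialize the bracket", "flush the buffer", "survey the housing" — 3 of them.
So at least 3 steps follow "validate the coupling", putting "validate the coupling" no later than position 3. That position is achievable by scheduling everything else first.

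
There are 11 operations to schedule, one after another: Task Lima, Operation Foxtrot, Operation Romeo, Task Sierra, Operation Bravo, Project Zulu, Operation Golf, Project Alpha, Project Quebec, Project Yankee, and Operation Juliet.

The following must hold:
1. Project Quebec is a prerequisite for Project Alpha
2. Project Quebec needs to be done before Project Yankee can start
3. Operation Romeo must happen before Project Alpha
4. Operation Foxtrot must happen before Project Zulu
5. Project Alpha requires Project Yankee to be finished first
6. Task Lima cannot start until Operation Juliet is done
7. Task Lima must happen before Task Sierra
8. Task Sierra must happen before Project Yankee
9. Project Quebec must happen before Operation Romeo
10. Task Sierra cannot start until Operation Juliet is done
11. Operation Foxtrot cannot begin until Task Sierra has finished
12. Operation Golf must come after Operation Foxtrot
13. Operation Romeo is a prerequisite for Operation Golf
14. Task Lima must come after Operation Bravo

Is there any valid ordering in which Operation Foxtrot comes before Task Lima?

No

The constraints give a chain Task Lima → Task Sierra → Operation Foxtrot, which forces Task Lima before Operation Foxtrot.
So no valid ordering can have Operation Foxtrot before Task Lima.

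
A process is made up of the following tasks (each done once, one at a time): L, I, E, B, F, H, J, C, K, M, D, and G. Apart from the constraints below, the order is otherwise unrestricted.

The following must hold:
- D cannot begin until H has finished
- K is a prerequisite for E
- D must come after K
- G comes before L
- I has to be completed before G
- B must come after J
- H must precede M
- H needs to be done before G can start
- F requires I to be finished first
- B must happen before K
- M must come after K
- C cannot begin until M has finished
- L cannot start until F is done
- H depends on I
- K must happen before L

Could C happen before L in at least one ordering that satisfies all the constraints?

No chain of constraints runs from L to C, so L is not required to come first.
So a valid ordering placing C earlier than L exists.

Yes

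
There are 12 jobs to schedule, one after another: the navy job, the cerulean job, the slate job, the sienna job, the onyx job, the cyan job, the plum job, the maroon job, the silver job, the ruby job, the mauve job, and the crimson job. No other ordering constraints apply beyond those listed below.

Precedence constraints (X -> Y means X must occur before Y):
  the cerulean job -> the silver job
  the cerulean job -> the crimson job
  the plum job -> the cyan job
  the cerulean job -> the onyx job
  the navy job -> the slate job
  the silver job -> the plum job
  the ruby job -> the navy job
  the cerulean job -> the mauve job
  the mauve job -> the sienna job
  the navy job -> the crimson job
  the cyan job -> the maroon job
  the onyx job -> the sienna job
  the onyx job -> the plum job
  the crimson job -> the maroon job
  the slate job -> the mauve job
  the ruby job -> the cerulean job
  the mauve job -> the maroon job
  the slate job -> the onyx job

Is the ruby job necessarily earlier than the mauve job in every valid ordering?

Yes

Chaining the stated constraints: the ruby job → the cerulean job → the mauve job.
Hence the ruby job necessarily comes before the mauve job.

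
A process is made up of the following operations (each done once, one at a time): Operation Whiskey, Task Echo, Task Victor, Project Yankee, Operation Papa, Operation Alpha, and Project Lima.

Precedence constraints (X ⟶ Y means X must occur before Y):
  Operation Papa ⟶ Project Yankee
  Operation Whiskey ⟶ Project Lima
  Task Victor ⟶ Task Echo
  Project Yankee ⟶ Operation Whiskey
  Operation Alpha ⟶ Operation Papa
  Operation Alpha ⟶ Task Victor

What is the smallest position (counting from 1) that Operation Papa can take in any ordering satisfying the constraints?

Working backwards through the constraints from Operation Papa, its only required predecessor is Operation Alpha.
So at minimum 1 operation comes before Operation Papa, putting Operation Papa no earlier than position 2. That position is achievable by scheduling exactly that predecessor first.

2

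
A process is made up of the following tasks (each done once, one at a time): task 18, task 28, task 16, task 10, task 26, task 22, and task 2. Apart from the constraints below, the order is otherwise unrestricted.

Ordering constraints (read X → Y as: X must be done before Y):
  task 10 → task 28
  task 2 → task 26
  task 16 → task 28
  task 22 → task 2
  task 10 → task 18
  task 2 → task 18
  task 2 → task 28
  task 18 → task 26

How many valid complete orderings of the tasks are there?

45

The tasks with no prerequisites are task 16, task 10, task 22; any of them can be placed first.
Systematically extending each partial ordering one task at a time and counting, there are 45 complete orderings.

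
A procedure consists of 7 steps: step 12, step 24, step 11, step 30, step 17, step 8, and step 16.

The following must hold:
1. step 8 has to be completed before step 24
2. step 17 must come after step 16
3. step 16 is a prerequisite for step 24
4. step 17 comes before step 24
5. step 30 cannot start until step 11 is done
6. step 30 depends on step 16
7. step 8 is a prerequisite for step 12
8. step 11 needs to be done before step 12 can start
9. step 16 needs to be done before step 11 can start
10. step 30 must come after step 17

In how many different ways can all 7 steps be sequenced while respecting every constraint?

The steps with no prerequisites are step 8, step 16; any of them can be placed first.
Enumerating by repeatedly choosing an available step (one whose prerequisites are all placed) gives 64 distinct complete orderings.

64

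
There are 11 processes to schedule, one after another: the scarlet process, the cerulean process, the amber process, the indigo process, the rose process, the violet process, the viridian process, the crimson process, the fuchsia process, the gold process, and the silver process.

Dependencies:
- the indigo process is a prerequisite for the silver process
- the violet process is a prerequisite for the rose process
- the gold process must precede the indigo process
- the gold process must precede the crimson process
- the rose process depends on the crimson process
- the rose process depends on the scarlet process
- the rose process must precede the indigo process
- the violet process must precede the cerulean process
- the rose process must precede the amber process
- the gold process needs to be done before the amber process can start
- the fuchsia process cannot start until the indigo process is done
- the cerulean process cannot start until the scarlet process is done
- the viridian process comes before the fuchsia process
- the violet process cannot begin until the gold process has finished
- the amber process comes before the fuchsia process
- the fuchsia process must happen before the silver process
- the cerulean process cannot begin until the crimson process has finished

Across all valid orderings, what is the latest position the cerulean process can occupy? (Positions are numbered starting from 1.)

Nothing depends on the cerulean process, so it can be the final process, position 11.

11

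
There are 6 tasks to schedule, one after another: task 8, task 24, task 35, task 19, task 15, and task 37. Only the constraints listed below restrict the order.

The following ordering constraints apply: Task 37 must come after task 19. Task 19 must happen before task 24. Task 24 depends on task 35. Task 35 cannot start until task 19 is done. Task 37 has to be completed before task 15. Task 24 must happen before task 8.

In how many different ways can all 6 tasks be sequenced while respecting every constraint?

Only task 19 has no prerequisites, so it must go first.
Systematically extending each partial ordering one task at a time and counting, there are 10 complete orderings.

10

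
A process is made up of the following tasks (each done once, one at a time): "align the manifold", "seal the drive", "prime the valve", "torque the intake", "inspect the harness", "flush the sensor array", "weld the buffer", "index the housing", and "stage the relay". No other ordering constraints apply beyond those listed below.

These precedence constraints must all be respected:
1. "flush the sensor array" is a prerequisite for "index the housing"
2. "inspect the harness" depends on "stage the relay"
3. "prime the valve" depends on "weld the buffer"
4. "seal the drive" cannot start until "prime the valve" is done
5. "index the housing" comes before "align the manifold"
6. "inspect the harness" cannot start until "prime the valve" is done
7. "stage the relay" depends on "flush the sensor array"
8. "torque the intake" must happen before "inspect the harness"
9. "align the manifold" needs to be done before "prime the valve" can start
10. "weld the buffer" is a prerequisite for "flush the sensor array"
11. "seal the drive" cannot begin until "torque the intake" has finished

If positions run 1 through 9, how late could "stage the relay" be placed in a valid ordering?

8

The only task forced after "stage the relay" (directly or by a chain) is "inspect the harness".
So at least 1 task follows "stage the relay", putting "stage the relay" no later than position 8. That position is achievable by scheduling everything else first.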